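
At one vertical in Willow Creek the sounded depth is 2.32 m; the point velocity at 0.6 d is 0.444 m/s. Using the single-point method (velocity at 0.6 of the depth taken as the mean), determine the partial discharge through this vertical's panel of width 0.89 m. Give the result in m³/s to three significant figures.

0.917 m³/s

v̄ = v₀.₆ = 0.444 m/s
q = v̄ × d × w = 0.4440 × 2.32 × 0.89 = 0.9168 m³/s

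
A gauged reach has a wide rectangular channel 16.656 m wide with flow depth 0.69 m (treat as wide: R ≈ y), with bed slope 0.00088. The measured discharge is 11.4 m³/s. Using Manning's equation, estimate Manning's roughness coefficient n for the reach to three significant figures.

A = b·y = 16.656 × 0.69 = 11.49 m²
Wide channel: R ≈ y = 0.69 m
n = (1/Q)·A·R^(2/3)·S^(1/2) = (1/11.4) × 11.49 × 0.7808 × 0.02966 = 0.02335

0.0234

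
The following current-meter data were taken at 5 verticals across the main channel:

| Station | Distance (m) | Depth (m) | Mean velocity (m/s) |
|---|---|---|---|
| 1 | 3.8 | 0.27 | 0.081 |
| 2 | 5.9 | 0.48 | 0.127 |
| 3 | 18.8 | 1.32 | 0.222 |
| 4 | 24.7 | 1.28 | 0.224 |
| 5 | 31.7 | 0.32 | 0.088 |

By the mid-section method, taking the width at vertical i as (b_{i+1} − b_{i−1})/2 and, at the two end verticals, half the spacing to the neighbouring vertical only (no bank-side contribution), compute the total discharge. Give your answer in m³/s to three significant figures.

w_1 = (5.9 − 3.8)/2 = 1.05 m; q_1 = 0.081 × 0.27 × 1.05 = 0.02296 m³/s
w_2 = (18.8 − 3.8)/2 = 7.5 m; q_2 = 0.127 × 0.48 × 7.5 = 0.4572 m³/s
w_3 = (24.7 − 5.9)/2 = 9.4 m; q_3 = 0.222 × 1.32 × 9.4 = 2.755 m³/s
w_4 = (31.7 − 18.8)/2 = 6.45 m; q_4 = 0.224 × 1.28 × 6.45 = 1.849 m³/s
w_5 = (31.7 − 24.7)/2 = 3.5 m; q_5 = 0.088 × 0.32 × 3.5 = 0.09856 m³/s
Q = Σ qᵢ = 5.183 m³/s

5.18 m³/s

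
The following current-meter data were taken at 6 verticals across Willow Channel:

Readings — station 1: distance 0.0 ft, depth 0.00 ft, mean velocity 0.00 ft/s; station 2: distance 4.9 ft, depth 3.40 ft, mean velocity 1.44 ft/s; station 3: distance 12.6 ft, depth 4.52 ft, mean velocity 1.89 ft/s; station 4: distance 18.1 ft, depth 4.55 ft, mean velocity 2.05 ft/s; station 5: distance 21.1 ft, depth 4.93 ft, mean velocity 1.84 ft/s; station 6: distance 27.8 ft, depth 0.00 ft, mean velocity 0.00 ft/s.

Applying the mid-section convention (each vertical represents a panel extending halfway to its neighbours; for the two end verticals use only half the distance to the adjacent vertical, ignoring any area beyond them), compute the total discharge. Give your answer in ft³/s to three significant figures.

171 ft³/s

w_2 = (12.6 − 0.0)/2 = 6.3 ft; q_2 = 1.44 × 3.40 × 6.3 = 30.84 ft³/s
w_3 = (18.1 − 4.9)/2 = 6.6 ft; q_3 = 1.89 × 4.52 × 6.6 = 56.38 ft³/s
w_4 = (21.1 − 12.6)/2 = 4.25 ft; q_4 = 2.05 × 4.55 × 4.25 = 39.64 ft³/s
w_5 = (27.8 − 18.1)/2 = 4.85 ft; q_5 = 1.84 × 4.93 × 4.85 = 44.00 ft³/s
Stations 1, 6 contribute zero (depth or velocity is 0).
Q = Σ qᵢ = 170.9 ft³/s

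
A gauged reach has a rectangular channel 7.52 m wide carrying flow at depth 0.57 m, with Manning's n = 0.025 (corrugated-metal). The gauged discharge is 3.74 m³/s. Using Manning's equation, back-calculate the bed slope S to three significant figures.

0.00122

A = b·y = 7.52 × 0.57 = 4.286 m²
P = b + 2y = 7.52 + 2×0.57 = 8.660 m
R = A/P = 4.286/8.660 = 0.4950 m
S = (Q·n / (1·A·R^(2/3)))² = (3.74×0.025 / (1×4.286×0.6257))² = 0.001215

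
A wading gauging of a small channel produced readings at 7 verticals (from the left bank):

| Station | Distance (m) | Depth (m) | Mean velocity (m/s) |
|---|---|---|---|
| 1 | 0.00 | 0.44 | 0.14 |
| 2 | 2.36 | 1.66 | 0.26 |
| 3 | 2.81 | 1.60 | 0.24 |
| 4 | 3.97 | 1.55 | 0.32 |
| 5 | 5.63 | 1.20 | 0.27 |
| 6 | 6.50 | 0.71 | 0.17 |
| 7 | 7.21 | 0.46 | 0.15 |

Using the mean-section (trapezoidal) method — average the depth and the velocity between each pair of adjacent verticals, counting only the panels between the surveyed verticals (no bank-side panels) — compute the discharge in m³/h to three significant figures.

Panel 1-2: Δb = 2.36 m, d̄ = (0.44+1.66)/2 = 1.05, v̄ = (0.14+0.26)/2 = 0.2 → q = 2.36×1.05×0.2 = 0.4956 m³/s
Panel 2-3: Δb = 0.45 m, d̄ = (1.66+1.60)/2 = 1.63, v̄ = (0.26+0.24)/2 = 0.25 → q = 0.45×1.63×0.25 = 0.1834 m³/s
Panel 3-4: Δb = 1.16 m, d̄ = (1.60+1.55)/2 = 1.575, v̄ = (0.24+0.32)/2 = 0.28 → q = 1.16×1.575×0.28 = 0.5116 m³/s
Panel 4-5: Δb = 1.66 m, d̄ = (1.55+1.20)/2 = 1.375, v̄ = (0.32+0.27)/2 = 0.295 → q = 1.66×1.375×0.295 = 0.6733 m³/s
Panel 5-6: Δb = 0.87 m, d̄ = (1.20+0.71)/2 = 0.955, v̄ = (0.27+0.17)/2 = 0.22 → q = 0.87×0.955×0.22 = 0.1828 m³/s
Panel 6-7: Δb = 0.71 m, d̄ = (0.71+0.46)/2 = 0.585, v̄ = (0.17+0.15)/2 = 0.16 → q = 0.71×0.585×0.16 = 0.06646 m³/s
Q = Σ q = 2.113 m³/s
= 2.113 × 3600 = 7607 m³/h

7610 m³/h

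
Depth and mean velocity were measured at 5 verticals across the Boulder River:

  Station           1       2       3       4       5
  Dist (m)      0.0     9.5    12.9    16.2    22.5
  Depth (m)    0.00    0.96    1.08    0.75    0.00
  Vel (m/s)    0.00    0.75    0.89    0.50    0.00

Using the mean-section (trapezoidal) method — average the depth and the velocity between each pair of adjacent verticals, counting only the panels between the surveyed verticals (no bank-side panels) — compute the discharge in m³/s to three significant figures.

7.24 m³/s

Panel 1-2: Δb = 9.5 m, d̄ = (0.00+0.96)/2 = 0.48, v̄ = (0.00+0.75)/2 = 0.375 → q = 9.5×0.48×0.375 = 1.710 m³/s
Panel 2-3: Δb = 3.4 m, d̄ = (0.96+1.08)/2 = 1.02, v̄ = (0.75+0.89)/2 = 0.82 → q = 3.4×1.02×0.82 = 2.844 m³/s
Panel 3-4: Δb = 3.3 m, d̄ = (1.08+0.75)/2 = 0.915, v̄ = (0.89+0.50)/2 = 0.695 → q = 3.3×0.915×0.695 = 2.099 m³/s
Panel 4-5: Δb = 6.3 m, d̄ = (0.75+0.00)/2 = 0.375, v̄ = (0.50+0.00)/2 = 0.25 → q = 6.3×0.375×0.25 = 0.5906 m³/s
Q = Σ q = 7.243 m³/s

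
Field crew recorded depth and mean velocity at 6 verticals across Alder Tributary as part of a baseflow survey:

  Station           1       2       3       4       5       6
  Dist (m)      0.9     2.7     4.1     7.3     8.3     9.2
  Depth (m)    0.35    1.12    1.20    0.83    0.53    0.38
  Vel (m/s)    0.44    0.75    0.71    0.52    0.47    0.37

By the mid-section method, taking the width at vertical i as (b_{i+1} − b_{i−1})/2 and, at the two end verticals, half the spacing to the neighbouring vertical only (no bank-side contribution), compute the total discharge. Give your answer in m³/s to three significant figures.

w_1 = (2.7 − 0.9)/2 = 0.9 m; q_1 = 0.44 × 0.35 × 0.9 = 0.1386 m³/s
w_2 = (4.1 − 0.9)/2 = 1.6 m; q_2 = 0.75 × 1.12 × 1.6 = 1.344 m³/s
w_3 = (7.3 − 2.7)/2 = 2.3 m; q_3 = 0.71 × 1.20 × 2.3 = 1.960 m³/s
w_4 = (8.3 − 4.1)/2 = 2.1 m; q_4 = 0.52 × 0.83 × 2.1 = 0.9064 m³/s
w_5 = (9.2 − 7.3)/2 = 0.95 m; q_5 = 0.47 × 0.53 × 0.95 = 0.2366 m³/s
w_6 = (9.2 − 8.3)/2 = 0.45 m; q_6 = 0.37 × 0.38 × 0.45 = 0.06327 m³/s
Q = Σ qᵢ = 4.648 m³/s

4.65 m³/s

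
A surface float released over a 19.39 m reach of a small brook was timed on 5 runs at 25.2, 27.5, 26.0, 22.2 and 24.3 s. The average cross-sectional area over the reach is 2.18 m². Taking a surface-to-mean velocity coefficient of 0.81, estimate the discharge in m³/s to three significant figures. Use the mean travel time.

1.37 m³/s

t̄ = (25.2 + 27.5 + 26.0 + 22.2 + 24.3) / 5 = 25.04 s
v_surface = L / t̄ = 19.39 / 25.04 = 0.7744 m/s
v_mean = 0.81 × 0.7744 = 0.6272 m/s
Q = A × v_mean = 2.18 × 0.6272 = 1.367 m³/s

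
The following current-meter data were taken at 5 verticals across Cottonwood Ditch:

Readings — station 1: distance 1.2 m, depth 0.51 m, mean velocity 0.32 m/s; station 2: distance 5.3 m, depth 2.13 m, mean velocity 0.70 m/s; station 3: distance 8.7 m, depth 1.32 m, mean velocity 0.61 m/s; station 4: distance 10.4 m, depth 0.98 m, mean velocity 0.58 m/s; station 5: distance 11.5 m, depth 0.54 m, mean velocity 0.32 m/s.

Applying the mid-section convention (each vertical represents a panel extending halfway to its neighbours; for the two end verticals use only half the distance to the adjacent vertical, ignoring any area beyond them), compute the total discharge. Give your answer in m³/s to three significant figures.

w_1 = (5.3 − 1.2)/2 = 2.05 m; q_1 = 0.32 × 0.51 × 2.05 = 0.3346 m³/s
w_2 = (8.7 − 1.2)/2 = 3.75 m; q_2 = 0.70 × 2.13 × 3.75 = 5.591 m³/s
w_3 = (10.4 − 5.3)/2 = 2.55 m; q_3 = 0.61 × 1.32 × 2.55 = 2.053 m³/s
w_4 = (11.5 − 8.7)/2 = 1.4 m; q_4 = 0.58 × 0.98 × 1.4 = 0.7958 m³/s
w_5 = (11.5 − 10.4)/2 = 0.55 m; q_5 = 0.32 × 0.54 × 0.55 = 0.09504 m³/s
Q = Σ qᵢ = 8.870 m³/s

8.87 m³/s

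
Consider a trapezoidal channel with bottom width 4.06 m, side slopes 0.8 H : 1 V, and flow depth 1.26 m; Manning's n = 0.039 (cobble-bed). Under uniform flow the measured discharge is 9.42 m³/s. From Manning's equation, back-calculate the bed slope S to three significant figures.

A = (b + z·y)·y = (4.06 + 0.8×1.26)×1.26 = 6.386 m²
P = b + 2y√(1+z²) = 4.06 + 2×1.26×√(1+0.8²) = 7.287 m
R = A/P = 6.386/7.287 = 0.8763 m
S = (Q·n / (1·A·R^(2/3)))² = (9.42×0.039 / (1×6.386×0.9157))² = 0.003947

0.00395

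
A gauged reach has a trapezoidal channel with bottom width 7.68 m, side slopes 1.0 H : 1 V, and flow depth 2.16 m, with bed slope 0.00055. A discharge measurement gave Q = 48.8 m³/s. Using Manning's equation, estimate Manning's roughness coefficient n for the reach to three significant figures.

A = (b + z·y)·y = (7.68 + 1.0×2.16)×2.16 = 21.25 m²
P = b + 2y√(1+z²) = 7.68 + 2×2.16×√(1+1.0²) = 13.79 m
R = A/P = 21.25/13.79 = 1.541 m
n = (1/Q)·A·R^(2/3)·S^(1/2) = (1/48.8) × 21.25 × 1.334 × 0.02345 = 0.01363

0.0136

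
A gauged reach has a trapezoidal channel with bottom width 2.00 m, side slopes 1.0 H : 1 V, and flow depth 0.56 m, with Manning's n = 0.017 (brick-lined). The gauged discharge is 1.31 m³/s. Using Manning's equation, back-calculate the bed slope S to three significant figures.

A = (b + z·y)·y = (2.00 + 1.0×0.56)×0.56 = 1.434 m²
P = b + 2y√(1+z²) = 2.00 + 2×0.56×√(1+1.0²) = 3.584 m
R = A/P = 1.434/3.584 = 0.4000 m
S = (Q·n / (1·A·R^(2/3)))² = (1.31×0.017 / (1×1.434×0.5429))² = 0.0008188

0.000819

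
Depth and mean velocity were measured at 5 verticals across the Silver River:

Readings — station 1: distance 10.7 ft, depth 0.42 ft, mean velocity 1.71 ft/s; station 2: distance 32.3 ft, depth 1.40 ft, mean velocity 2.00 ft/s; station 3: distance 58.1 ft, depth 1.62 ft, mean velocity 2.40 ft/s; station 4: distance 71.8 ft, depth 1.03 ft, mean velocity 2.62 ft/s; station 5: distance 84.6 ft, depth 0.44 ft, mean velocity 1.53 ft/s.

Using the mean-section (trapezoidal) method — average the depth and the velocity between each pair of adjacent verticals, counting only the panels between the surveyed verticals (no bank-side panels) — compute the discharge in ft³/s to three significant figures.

Panel 1-2: Δb = 21.6 ft, d̄ = (0.42+1.40)/2 = 0.91, v̄ = (1.71+2.00)/2 = 1.855 → q = 21.6×0.91×1.855 = 36.46 ft³/s
Panel 2-3: Δb = 25.8 ft, d̄ = (1.40+1.62)/2 = 1.51, v̄ = (2.00+2.40)/2 = 2.2 → q = 25.8×1.51×2.2 = 85.71 ft³/s
Panel 3-4: Δb = 13.7 ft, d̄ = (1.62+1.03)/2 = 1.325, v̄ = (2.40+2.62)/2 = 2.51 → q = 13.7×1.325×2.51 = 45.56 ft³/s
Panel 4-5: Δb = 12.8 ft, d̄ = (1.03+0.44)/2 = 0.735, v̄ = (2.62+1.53)/2 = 2.075 → q = 12.8×0.735×2.075 = 19.52 ft³/s
Q = Σ q = 187.3 ft³/s

187 ft³/s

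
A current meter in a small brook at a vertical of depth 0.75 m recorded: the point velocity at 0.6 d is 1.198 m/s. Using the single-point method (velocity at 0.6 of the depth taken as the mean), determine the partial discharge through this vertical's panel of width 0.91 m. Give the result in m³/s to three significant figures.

v̄ = v₀.₆ = 1.198 m/s
q = v̄ × d × w = 1.198 × 0.75 × 0.91 = 0.8176 m³/s

0.818 m³/s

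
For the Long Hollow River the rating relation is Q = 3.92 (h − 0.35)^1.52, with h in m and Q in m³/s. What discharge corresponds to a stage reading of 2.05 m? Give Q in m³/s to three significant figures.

8.78 m³/s

Q = 3.92 × (2.05 − 0.35)^1.52 = 3.92 × 1.7^1.52 = 8.781 m³/s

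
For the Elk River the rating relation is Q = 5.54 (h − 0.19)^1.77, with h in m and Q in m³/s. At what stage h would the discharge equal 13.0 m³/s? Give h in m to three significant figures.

h − h₀ = (Q/C)^(1/b) = (13.0/5.54)^(1/1.77) = 1.619 m
h = 0.19 + 1.619 = 1.809 m

1.81 m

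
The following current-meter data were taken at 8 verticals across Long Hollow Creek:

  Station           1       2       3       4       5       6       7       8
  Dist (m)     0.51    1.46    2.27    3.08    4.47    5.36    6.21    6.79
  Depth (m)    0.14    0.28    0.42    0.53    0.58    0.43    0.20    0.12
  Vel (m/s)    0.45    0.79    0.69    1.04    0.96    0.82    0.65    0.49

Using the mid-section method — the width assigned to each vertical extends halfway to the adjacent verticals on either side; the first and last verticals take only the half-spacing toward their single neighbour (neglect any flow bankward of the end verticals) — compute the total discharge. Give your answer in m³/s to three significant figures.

w_1 = (1.46 − 0.51)/2 = 0.475 m; q_1 = 0.45 × 0.14 × 0.475 = 0.02993 m³/s
w_2 = (2.27 − 0.51)/2 = 0.88 m; q_2 = 0.79 × 0.28 × 0.88 = 0.1947 m³/s
w_3 = (3.08 − 1.46)/2 = 0.81 m; q_3 = 0.69 × 0.42 × 0.81 = 0.2347 m³/s
w_4 = (4.47 − 2.27)/2 = 1.1 m; q_4 = 1.04 × 0.53 × 1.1 = 0.6063 m³/s
w_5 = (5.36 − 3.08)/2 = 1.14 m; q_5 = 0.96 × 0.58 × 1.14 = 0.6348 m³/s
w_6 = (6.21 − 4.47)/2 = 0.87 m; q_6 = 0.82 × 0.43 × 0.87 = 0.3068 m³/s
w_7 = (6.79 − 5.36)/2 = 0.715 m; q_7 = 0.65 × 0.20 × 0.715 = 0.09295 m³/s
w_8 = (6.79 − 6.21)/2 = 0.29 m; q_8 = 0.49 × 0.12 × 0.29 = 0.01705 m³/s
Q = Σ qᵢ = 2.117 m³/s

2.12 m³/s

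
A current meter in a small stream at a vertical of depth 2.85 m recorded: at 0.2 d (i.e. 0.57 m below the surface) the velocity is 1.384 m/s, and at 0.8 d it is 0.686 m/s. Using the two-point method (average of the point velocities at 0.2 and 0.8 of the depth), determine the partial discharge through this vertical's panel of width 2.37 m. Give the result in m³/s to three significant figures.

6.99 m³/s

v̄ = (1.384 + 0.686) / 2 = 1.035 m/s
q = v̄ × d × w = 1.035 × 2.85 × 2.37 = 6.991 m³/s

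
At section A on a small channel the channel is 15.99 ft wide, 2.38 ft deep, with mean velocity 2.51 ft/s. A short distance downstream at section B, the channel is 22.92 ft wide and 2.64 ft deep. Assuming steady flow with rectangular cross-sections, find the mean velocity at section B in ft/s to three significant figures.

Q = A₁V₁ = (15.99×2.38) × 2.51 = 95.52 ft³/s
A₂ = 22.92 × 2.64 = 60.51 ft²
V₂ = Q/A₂ = 95.52/60.51 = 1.579 ft/s

1.58 ft/s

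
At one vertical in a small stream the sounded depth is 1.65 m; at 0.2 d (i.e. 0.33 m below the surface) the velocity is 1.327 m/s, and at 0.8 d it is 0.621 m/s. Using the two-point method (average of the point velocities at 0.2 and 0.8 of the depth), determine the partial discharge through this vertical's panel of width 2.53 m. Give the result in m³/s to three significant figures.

v̄ = (1.327 + 0.621) / 2 = 0.9740 m/s
q = v̄ × d × w = 0.9740 × 1.65 × 2.53 = 4.066 m³/s

4.07 m³/s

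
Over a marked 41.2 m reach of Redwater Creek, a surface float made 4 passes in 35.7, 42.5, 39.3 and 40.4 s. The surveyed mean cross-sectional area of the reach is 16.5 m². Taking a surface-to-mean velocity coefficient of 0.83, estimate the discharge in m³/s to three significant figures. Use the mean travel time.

14.3 m³/s

t̄ = (35.7 + 42.5 + 39.3 + 40.4) / 4 = 39.475 s
v_surface = L / t̄ = 41.2 / 39.475 = 1.044 m/s
v_mean = 0.83 × 1.044 = 0.8663 m/s
Q = A × v_mean = 16.5 × 0.8663 = 14.29 m³/s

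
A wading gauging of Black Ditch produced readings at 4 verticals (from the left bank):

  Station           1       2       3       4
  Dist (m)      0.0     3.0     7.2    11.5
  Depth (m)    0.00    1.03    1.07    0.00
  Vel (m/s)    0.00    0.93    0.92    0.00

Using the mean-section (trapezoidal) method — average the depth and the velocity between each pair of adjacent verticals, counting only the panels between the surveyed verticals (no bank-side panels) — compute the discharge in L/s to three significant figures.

5860 L/s

Panel 1-2: Δb = 3 m, d̄ = (0.00+1.03)/2 = 0.515, v̄ = (0.00+0.93)/2 = 0.465 → q = 3×0.515×0.465 = 0.7184 m³/s
Panel 2-3: Δb = 4.2 m, d̄ = (1.03+1.07)/2 = 1.05, v̄ = (0.93+0.92)/2 = 0.925 → q = 4.2×1.05×0.925 = 4.079 m³/s
Panel 3-4: Δb = 4.3 m, d̄ = (1.07+0.00)/2 = 0.535, v̄ = (0.92+0.00)/2 = 0.46 → q = 4.3×0.535×0.46 = 1.058 m³/s
Q = Σ q = 5.856 m³/s
= 5.856 × 1000 = 5856 L/s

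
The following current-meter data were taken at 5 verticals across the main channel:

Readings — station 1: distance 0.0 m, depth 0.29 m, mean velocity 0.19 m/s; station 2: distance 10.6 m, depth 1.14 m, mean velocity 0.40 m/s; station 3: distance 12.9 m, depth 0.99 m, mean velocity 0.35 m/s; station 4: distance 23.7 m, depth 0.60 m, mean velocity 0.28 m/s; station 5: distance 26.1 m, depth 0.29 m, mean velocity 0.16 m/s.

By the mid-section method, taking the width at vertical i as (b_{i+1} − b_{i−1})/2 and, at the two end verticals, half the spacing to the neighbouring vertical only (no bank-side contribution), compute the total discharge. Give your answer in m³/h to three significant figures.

w_1 = (10.6 − 0.0)/2 = 5.3 m; q_1 = 0.19 × 0.29 × 5.3 = 0.2920 m³/s
w_2 = (12.9 − 0.0)/2 = 6.45 m; q_2 = 0.40 × 1.14 × 6.45 = 2.941 m³/s
w_3 = (23.7 − 10.6)/2 = 6.55 m; q_3 = 0.35 × 0.99 × 6.55 = 2.270 m³/s
w_4 = (26.1 − 12.9)/2 = 6.6 m; q_4 = 0.28 × 0.60 × 6.6 = 1.109 m³/s
w_5 = (26.1 − 23.7)/2 = 1.2 m; q_5 = 0.16 × 0.29 × 1.2 = 0.05568 m³/s
Q = Σ qᵢ = 6.667 m³/s
= 6.667 × 3600 = 24000 m³/h

24000 m³/h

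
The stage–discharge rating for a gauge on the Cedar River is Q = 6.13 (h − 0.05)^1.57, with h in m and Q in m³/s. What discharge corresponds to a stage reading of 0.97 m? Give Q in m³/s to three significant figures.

5.38 m³/s

Q = 6.13 × (0.97 − 0.05)^1.57 = 6.13 × 0.92^1.57 = 5.378 m³/s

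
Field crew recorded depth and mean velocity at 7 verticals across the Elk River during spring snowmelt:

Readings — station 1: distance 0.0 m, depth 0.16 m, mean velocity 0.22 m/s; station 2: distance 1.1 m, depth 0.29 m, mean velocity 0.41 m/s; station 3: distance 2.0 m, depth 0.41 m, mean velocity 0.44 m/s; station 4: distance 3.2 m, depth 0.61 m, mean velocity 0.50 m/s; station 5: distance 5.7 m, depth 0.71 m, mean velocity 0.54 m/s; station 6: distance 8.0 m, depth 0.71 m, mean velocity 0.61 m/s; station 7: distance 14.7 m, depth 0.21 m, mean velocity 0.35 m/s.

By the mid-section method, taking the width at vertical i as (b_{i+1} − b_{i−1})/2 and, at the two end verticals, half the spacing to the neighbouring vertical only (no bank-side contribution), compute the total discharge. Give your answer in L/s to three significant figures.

w_1 = (1.1 − 0.0)/2 = 0.55 m; q_1 = 0.22 × 0.16 × 0.55 = 0.01936 m³/s
w_2 = (2.0 − 0.0)/2 = 1 m; q_2 = 0.41 × 0.29 × 1 = 0.1189 m³/s
w_3 = (3.2 − 1.1)/2 = 1.05 m; q_3 = 0.44 × 0.41 × 1.05 = 0.1894 m³/s
w_4 = (5.7 − 2.0)/2 = 1.85 m; q_4 = 0.50 × 0.61 × 1.85 = 0.5643 m³/s
w_5 = (8.0 − 3.2)/2 = 2.4 m; q_5 = 0.54 × 0.71 × 2.4 = 0.9202 m³/s
w_6 = (14.7 − 5.7)/2 = 4.5 m; q_6 = 0.61 × 0.71 × 4.5 = 1.949 m³/s
w_7 = (14.7 − 8.0)/2 = 3.35 m; q_7 = 0.35 × 0.21 × 3.35 = 0.2462 m³/s
Q = Σ qᵢ = 4.007 m³/s
= 4.007 × 1000 = 4007 L/s

4010 L/s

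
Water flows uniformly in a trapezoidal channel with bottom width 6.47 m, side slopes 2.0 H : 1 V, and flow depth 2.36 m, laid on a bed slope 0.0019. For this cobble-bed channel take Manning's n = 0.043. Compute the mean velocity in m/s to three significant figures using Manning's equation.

A = (b + z·y)·y = (6.47 + 2.0×2.36)×2.36 = 26.41 m²
P = b + 2y√(1+z²) = 6.47 + 2×2.36×√(1+2.0²) = 17.02 m
R = A/P = 26.41/17.02 = 1.551 m
Q = (1/n)·A·R^(2/3)·S^(1/2) = (1/0.043) × 26.41 × 1.551^(2/3) × 0.0019^(1/2) = 35.87 m³/s
V = Q/A = 35.87/26.41 = 1.358 m/s

1.36 m/s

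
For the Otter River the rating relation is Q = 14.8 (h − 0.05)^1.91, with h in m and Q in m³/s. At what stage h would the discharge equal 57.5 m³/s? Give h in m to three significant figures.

h − h₀ = (Q/C)^(1/b) = (57.5/14.8)^(1/1.91) = 2.035 m
h = 0.05 + 2.035 = 2.085 m

2.09 m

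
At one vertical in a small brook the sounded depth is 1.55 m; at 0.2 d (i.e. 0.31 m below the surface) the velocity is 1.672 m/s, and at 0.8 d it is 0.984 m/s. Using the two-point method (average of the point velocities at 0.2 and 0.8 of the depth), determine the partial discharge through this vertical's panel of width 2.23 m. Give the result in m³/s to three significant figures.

v̄ = (1.672 + 0.984) / 2 = 1.328 m/s
q = v̄ × d × w = 1.328 × 1.55 × 2.23 = 4.590 m³/s

4.59 m³/s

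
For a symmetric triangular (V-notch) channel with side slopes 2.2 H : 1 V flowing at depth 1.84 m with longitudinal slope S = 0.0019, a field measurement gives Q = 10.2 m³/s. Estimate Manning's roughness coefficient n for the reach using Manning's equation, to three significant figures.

A = z·y² = 2.2×1.84² = 7.448 m²
P = 2y√(1+z²) = 2×1.84×√(1+2.2²) = 8.893 m
R = A/P = 7.448/8.893 = 0.8375 m
n = (1/Q)·A·R^(2/3)·S^(1/2) = (1/10.2) × 7.448 × 0.8885 × 0.04359 = 0.02828

0.0283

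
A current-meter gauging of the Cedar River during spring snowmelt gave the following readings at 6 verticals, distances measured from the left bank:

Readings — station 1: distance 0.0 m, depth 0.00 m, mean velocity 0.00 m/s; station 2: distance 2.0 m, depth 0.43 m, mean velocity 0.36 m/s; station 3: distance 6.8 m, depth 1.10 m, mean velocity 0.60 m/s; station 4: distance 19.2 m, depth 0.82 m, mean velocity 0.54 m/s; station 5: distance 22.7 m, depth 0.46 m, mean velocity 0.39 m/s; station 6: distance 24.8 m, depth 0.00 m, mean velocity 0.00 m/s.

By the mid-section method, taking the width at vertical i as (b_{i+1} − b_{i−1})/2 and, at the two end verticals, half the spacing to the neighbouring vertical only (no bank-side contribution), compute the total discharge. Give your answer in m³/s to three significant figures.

10.2 m³/s

w_2 = (6.8 − 0.0)/2 = 3.4 m; q_2 = 0.36 × 0.43 × 3.4 = 0.5263 m³/s
w_3 = (19.2 − 2.0)/2 = 8.6 m; q_3 = 0.60 × 1.10 × 8.6 = 5.676 m³/s
w_4 = (22.7 − 6.8)/2 = 7.95 m; q_4 = 0.54 × 0.82 × 7.95 = 3.520 m³/s
w_5 = (24.8 − 19.2)/2 = 2.8 m; q_5 = 0.39 × 0.46 × 2.8 = 0.5023 m³/s
Stations 1, 6 contribute zero (depth or velocity is 0).
Q = Σ qᵢ = 10.22 m³/s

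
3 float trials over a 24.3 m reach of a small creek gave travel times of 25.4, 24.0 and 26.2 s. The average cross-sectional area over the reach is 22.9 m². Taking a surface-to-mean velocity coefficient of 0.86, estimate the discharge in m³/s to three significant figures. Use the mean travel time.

t̄ = (25.4 + 24.0 + 26.2) / 3 = 25.2 s
v_surface = L / t̄ = 24.3 / 25.2 = 0.9643 m/s
v_mean = 0.86 × 0.9643 = 0.8293 m/s
Q = A × v_mean = 22.9 × 0.8293 = 18.99 m³/s

19.0 m³/s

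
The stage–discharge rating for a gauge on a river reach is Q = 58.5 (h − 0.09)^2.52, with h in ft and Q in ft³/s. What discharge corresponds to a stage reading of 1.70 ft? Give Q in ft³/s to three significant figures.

194 ft³/s

Q = 58.5 × (1.70 − 0.09)^2.52 = 58.5 × 1.61^2.52 = 194.2 ft³/s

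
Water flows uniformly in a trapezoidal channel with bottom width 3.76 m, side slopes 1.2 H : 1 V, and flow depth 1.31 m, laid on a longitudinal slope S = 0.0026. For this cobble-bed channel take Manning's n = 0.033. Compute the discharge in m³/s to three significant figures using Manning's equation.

A = (b + z·y)·y = (3.76 + 1.2×1.31)×1.31 = 6.985 m²
P = b + 2y√(1+z²) = 3.76 + 2×1.31×√(1+1.2²) = 7.853 m
R = A/P = 6.985/7.853 = 0.8895 m
Q = (1/n)·A·R^(2/3)·S^(1/2) = (1/0.033) × 6.985 × 0.8895^(2/3) × 0.0026^(1/2) = 9.982 m³/s

9.98 m³/s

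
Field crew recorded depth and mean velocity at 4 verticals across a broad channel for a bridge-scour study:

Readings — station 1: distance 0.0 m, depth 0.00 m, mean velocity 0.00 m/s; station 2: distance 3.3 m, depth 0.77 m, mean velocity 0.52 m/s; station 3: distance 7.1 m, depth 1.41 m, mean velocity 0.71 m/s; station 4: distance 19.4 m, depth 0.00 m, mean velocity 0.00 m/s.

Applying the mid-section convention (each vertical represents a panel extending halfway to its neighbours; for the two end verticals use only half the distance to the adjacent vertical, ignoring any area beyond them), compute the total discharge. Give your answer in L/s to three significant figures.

9480 L/s

w_2 = (7.1 − 0.0)/2 = 3.55 m; q_2 = 0.52 × 0.77 × 3.55 = 1.421 m³/s
w_3 = (19.4 − 3.3)/2 = 8.05 m; q_3 = 0.71 × 1.41 × 8.05 = 8.059 m³/s
Stations 1, 4 contribute zero (depth or velocity is 0).
Q = Σ qᵢ = 9.480 m³/s
= 9.480 × 1000 = 9480 L/s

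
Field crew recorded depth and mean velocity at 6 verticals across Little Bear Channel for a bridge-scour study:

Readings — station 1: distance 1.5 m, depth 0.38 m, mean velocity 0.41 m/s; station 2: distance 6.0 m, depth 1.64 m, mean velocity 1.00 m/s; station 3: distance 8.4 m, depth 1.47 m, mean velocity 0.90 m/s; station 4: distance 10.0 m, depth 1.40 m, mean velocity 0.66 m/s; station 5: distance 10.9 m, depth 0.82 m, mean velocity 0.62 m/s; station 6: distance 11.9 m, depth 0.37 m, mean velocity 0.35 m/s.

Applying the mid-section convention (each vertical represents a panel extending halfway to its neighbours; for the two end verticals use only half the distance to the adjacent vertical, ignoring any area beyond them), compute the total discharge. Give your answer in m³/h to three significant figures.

w_1 = (6.0 − 1.5)/2 = 2.25 m; q_1 = 0.41 × 0.38 × 2.25 = 0.3506 m³/s
w_2 = (8.4 − 1.5)/2 = 3.45 m; q_2 = 1.00 × 1.64 × 3.45 = 5.658 m³/s
w_3 = (10.0 − 6.0)/2 = 2 m; q_3 = 0.90 × 1.47 × 2 = 2.646 m³/s
w_4 = (10.9 − 8.4)/2 = 1.25 m; q_4 = 0.66 × 1.40 × 1.25 = 1.155 m³/s
w_5 = (11.9 − 10.0)/2 = 0.95 m; q_5 = 0.62 × 0.82 × 0.95 = 0.4830 m³/s
w_6 = (11.9 − 10.9)/2 = 0.5 m; q_6 = 0.35 × 0.37 × 0.5 = 0.06475 m³/s
Q = Σ qᵢ = 10.36 m³/s
= 10.36 × 3600 = 37290 m³/h

37300 m³/h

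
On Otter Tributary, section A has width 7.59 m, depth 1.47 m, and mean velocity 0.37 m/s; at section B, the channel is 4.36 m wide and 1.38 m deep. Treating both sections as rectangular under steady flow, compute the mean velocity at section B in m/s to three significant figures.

Q = A₁V₁ = (7.59×1.47) × 0.37 = 4.128 m³/s
A₂ = 4.36 × 1.38 = 6.017 m²
V₂ = Q/A₂ = 4.128/6.017 = 0.6861 m/s

0.686 m/s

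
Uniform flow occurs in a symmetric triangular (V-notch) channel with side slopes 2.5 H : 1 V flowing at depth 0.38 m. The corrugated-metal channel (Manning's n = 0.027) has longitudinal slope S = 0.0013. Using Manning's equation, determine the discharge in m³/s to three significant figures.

0.152 m³/s

A = z·y² = 2.5×0.38² = 0.3610 m²
P = 2y√(1+z²) = 2×0.38×√(1+2.5²) = 2.046 m
R = A/P = 0.3610/2.046 = 0.1764 m
Q = (1/n)·A·R^(2/3)·S^(1/2) = (1/0.027) × 0.3610 × 0.1764^(2/3) × 0.0013^(1/2) = 0.1516 m³/s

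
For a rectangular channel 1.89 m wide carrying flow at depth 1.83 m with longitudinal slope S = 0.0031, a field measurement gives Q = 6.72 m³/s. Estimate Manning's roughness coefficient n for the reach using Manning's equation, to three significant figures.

0.0209

A = b·y = 1.89 × 1.83 = 3.459 m²
P = b + 2y = 1.89 + 2×1.83 = 5.550 m
R = A/P = 3.459/5.550 = 0.6232 m
n = (1/Q)·A·R^(2/3)·S^(1/2) = (1/6.72) × 3.459 × 0.7296 × 0.05568 = 0.02091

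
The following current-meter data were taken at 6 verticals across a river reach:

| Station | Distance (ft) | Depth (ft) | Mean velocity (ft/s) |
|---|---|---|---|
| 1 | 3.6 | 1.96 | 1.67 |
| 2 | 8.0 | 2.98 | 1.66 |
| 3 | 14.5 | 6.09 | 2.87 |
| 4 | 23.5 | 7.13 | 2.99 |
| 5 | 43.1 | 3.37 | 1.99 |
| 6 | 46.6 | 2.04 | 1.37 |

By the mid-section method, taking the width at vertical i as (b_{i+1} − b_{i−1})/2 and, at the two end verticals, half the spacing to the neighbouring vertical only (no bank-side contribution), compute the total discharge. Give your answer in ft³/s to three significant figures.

557 ft³/s

w_1 = (8.0 − 3.6)/2 = 2.2 ft; q_1 = 1.67 × 1.96 × 2.2 = 7.201 ft³/s
w_2 = (14.5 − 3.6)/2 = 5.45 ft; q_2 = 1.66 × 2.98 × 5.45 = 26.96 ft³/s
w_3 = (23.5 − 8.0)/2 = 7.75 ft; q_3 = 2.87 × 6.09 × 7.75 = 135.5 ft³/s
w_4 = (43.1 − 14.5)/2 = 14.3 ft; q_4 = 2.99 × 7.13 × 14.3 = 304.9 ft³/s
w_5 = (46.6 − 23.5)/2 = 11.55 ft; q_5 = 1.99 × 3.37 × 11.55 = 77.46 ft³/s
w_6 = (46.6 − 43.1)/2 = 1.75 ft; q_6 = 1.37 × 2.04 × 1.75 = 4.891 ft³/s
Q = Σ qᵢ = 556.8 ft³/s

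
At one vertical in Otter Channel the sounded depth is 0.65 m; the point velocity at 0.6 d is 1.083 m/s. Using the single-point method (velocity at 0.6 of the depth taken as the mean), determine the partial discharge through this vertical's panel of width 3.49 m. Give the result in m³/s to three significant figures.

2.46 m³/s

v̄ = v₀.₆ = 1.083 m/s
q = v̄ × d × w = 1.083 × 0.65 × 3.49 = 2.457 m³/s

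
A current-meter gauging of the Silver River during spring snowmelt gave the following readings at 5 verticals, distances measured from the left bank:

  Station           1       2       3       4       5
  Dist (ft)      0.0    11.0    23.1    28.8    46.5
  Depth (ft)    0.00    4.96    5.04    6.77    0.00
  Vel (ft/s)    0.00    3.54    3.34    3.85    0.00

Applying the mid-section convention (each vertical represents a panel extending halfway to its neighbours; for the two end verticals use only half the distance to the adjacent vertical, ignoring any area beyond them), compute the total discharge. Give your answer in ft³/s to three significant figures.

658 ft³/s

w_2 = (23.1 − 0.0)/2 = 11.55 ft; q_2 = 3.54 × 4.96 × 11.55 = 202.8 ft³/s
w_3 = (28.8 − 11.0)/2 = 8.9 ft; q_3 = 3.34 × 5.04 × 8.9 = 149.8 ft³/s
w_4 = (46.5 − 23.1)/2 = 11.7 ft; q_4 = 3.85 × 6.77 × 11.7 = 305.0 ft³/s
Stations 1, 5 contribute zero (depth or velocity is 0).
Q = Σ qᵢ = 657.6 ft³/s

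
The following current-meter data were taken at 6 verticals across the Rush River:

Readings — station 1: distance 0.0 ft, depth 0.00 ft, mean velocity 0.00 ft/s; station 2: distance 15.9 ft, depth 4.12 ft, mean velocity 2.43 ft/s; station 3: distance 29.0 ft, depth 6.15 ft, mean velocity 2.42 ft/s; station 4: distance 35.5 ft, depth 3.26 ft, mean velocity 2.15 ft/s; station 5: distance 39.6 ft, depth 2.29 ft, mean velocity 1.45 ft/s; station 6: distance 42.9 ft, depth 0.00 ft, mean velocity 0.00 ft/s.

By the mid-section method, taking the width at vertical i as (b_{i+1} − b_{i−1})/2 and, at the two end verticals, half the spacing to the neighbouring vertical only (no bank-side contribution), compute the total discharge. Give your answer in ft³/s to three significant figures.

w_2 = (29.0 − 0.0)/2 = 14.5 ft; q_2 = 2.43 × 4.12 × 14.5 = 145.2 ft³/s
w_3 = (35.5 − 15.9)/2 = 9.8 ft; q_3 = 2.42 × 6.15 × 9.8 = 145.9 ft³/s
w_4 = (39.6 − 29.0)/2 = 5.3 ft; q_4 = 2.15 × 3.26 × 5.3 = 37.15 ft³/s
w_5 = (42.9 − 35.5)/2 = 3.7 ft; q_5 = 1.45 × 2.29 × 3.7 = 12.29 ft³/s
Stations 1, 6 contribute zero (depth or velocity is 0).
Q = Σ qᵢ = 340.5 ft³/s

340 ft³/s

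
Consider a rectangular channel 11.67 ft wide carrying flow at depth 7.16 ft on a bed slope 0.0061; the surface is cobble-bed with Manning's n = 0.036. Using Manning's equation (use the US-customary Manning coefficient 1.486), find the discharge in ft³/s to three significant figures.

587 ft³/s

A = b·y = 11.67 × 7.16 = 83.56 ft²
P = b + 2y = 11.67 + 2×7.16 = 25.99 ft
R = A/P = 83.56/25.99 = 3.215 ft
Q = (1.486/n)·A·R^(2/3)·S^(1/2) = (1.486/0.036) × 83.56 × 3.215^(2/3) × 0.0061^(1/2) = 586.8 ft³/s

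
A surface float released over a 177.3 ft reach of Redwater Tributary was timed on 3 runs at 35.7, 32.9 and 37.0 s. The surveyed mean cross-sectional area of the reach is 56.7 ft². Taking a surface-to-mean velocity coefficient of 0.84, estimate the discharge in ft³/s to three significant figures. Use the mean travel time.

t̄ = (35.7 + 32.9 + 37.0) / 3 = 35.2 s
v_surface = L / t̄ = 177.3 / 35.2 = 5.037 ft/s
v_mean = 0.84 × 5.037 = 4.231 ft/s
Q = A × v_mean = 56.7 × 4.231 = 239.9 ft³/s

240 ft³/s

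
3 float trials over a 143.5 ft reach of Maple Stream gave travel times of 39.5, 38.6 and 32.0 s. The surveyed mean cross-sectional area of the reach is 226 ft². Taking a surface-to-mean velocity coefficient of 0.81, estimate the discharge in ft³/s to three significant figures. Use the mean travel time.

716 ft³/s

t̄ = (39.5 + 38.6 + 32.0) / 3 = 36.7 s
v_surface = L / t̄ = 143.5 / 36.7 = 3.910 ft/s
v_mean = 0.81 × 3.910 = 3.167 ft/s
Q = A × v_mean = 226 × 3.167 = 715.8 ft³/s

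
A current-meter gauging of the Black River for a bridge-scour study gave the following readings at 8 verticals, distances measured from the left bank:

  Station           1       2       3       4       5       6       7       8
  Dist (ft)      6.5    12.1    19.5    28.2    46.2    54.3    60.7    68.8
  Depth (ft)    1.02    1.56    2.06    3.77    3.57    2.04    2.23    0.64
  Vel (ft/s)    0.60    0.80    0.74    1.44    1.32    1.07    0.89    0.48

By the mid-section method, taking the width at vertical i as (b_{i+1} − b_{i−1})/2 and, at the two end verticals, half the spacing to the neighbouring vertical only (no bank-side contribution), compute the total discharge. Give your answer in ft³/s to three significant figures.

188 ft³/s

w_1 = (12.1 − 6.5)/2 = 2.8 ft; q_1 = 0.60 × 1.02 × 2.8 = 1.714 ft³/s
w_2 = (19.5 − 6.5)/2 = 6.5 ft; q_2 = 0.80 × 1.56 × 6.5 = 8.112 ft³/s
w_3 = (28.2 − 12.1)/2 = 8.05 ft; q_3 = 0.74 × 2.06 × 8.05 = 12.27 ft³/s
w_4 = (46.2 − 19.5)/2 = 13.35 ft; q_4 = 1.44 × 3.77 × 13.35 = 72.47 ft³/s
w_5 = (54.3 − 28.2)/2 = 13.05 ft; q_5 = 1.32 × 3.57 × 13.05 = 61.50 ft³/s
w_6 = (60.7 − 46.2)/2 = 7.25 ft; q_6 = 1.07 × 2.04 × 7.25 = 15.83 ft³/s
w_7 = (68.8 − 54.3)/2 = 7.25 ft; q_7 = 0.89 × 2.23 × 7.25 = 14.39 ft³/s
w_8 = (68.8 − 60.7)/2 = 4.05 ft; q_8 = 0.48 × 0.64 × 4.05 = 1.244 ft³/s
Q = Σ qᵢ = 187.5 ft³/s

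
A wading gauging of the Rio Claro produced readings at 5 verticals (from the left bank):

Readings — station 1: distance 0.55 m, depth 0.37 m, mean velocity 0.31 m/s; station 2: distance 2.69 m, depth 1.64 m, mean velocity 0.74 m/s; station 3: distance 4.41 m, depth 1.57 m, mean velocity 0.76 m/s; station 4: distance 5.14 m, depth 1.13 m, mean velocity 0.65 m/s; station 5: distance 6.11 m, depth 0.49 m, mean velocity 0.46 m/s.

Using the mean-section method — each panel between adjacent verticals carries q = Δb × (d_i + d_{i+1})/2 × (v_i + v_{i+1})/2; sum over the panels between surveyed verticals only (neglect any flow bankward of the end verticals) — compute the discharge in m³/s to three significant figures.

4.33 m³/s

Panel 1-2: Δb = 2.14 m, d̄ = (0.37+1.64)/2 = 1.005, v̄ = (0.31+0.74)/2 = 0.525 → q = 2.14×1.005×0.525 = 1.129 m³/s
Panel 2-3: Δb = 1.72 m, d̄ = (1.64+1.57)/2 = 1.605, v̄ = (0.74+0.76)/2 = 0.75 → q = 1.72×1.605×0.75 = 2.070 m³/s
Panel 3-4: Δb = 0.73 m, d̄ = (1.57+1.13)/2 = 1.35, v̄ = (0.76+0.65)/2 = 0.705 → q = 0.73×1.35×0.705 = 0.6948 m³/s
Panel 4-5: Δb = 0.97 m, d̄ = (1.13+0.49)/2 = 0.81, v̄ = (0.65+0.46)/2 = 0.555 → q = 0.97×0.81×0.555 = 0.4361 m³/s
Q = Σ q = 4.330 m³/s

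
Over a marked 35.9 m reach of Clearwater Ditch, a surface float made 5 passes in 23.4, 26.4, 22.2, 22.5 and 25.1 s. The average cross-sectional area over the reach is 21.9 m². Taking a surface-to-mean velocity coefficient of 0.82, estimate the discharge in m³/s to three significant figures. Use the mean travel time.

27.0 m³/s

t̄ = (23.4 + 26.4 + 22.2 + 22.5 + 25.1) / 5 = 23.92 s
v_surface = L / t̄ = 35.9 / 23.92 = 1.501 m/s
v_mean = 0.82 × 1.501 = 1.231 m/s
Q = A × v_mean = 21.9 × 1.231 = 26.95 m³/s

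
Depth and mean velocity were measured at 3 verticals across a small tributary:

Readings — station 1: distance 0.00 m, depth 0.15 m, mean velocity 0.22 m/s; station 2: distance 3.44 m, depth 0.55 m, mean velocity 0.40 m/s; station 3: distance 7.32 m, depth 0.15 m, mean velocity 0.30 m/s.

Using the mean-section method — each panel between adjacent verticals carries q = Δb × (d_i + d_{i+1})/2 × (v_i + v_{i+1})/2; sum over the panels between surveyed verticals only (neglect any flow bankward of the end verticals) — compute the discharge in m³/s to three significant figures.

Panel 1-2: Δb = 3.44 m, d̄ = (0.15+0.55)/2 = 0.35, v̄ = (0.22+0.40)/2 = 0.31 → q = 3.44×0.35×0.31 = 0.3732 m³/s
Panel 2-3: Δb = 3.88 m, d̄ = (0.55+0.15)/2 = 0.35, v̄ = (0.40+0.30)/2 = 0.35 → q = 3.88×0.35×0.35 = 0.4753 m³/s
Q = Σ q = 0.8485 m³/s

0.849 m³/s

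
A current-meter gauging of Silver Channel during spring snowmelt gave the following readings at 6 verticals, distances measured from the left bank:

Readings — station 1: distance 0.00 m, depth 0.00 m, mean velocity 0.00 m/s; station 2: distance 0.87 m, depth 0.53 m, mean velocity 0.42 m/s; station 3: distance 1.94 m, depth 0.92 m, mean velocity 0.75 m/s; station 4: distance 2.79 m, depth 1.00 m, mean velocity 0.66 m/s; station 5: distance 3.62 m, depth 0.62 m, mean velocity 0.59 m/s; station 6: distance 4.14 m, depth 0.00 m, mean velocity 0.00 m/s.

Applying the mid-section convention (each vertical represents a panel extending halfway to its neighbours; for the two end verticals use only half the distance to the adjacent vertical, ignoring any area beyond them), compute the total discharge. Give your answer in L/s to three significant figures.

w_2 = (1.94 − 0.00)/2 = 0.97 m; q_2 = 0.42 × 0.53 × 0.97 = 0.2159 m³/s
w_3 = (2.79 − 0.87)/2 = 0.96 m; q_3 = 0.75 × 0.92 × 0.96 = 0.6624 m³/s
w_4 = (3.62 − 1.94)/2 = 0.84 m; q_4 = 0.66 × 1.00 × 0.84 = 0.5544 m³/s
w_5 = (4.14 − 2.79)/2 = 0.675 m; q_5 = 0.59 × 0.62 × 0.675 = 0.2469 m³/s
Stations 1, 6 contribute zero (depth or velocity is 0).
Q = Σ qᵢ = 1.680 m³/s
= 1.680 × 1000 = 1680 L/s

1680 L/s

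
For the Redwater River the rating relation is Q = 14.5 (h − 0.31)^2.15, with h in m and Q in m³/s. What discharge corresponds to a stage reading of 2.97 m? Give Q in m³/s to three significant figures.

119 m³/s

Q = 14.5 × (2.97 − 0.31)^2.15 = 14.5 × 2.66^2.15 = 118.8 m³/s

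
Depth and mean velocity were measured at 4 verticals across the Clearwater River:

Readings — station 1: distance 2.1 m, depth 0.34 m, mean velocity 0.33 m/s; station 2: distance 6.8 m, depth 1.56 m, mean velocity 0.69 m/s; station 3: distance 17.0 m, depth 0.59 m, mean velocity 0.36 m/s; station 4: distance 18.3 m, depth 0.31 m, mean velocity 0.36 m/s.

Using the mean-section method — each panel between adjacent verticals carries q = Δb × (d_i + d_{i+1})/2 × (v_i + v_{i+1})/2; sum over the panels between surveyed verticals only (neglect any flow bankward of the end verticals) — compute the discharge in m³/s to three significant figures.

8.24 m³/s

Panel 1-2: Δb = 4.7 m, d̄ = (0.34+1.56)/2 = 0.95, v̄ = (0.33+0.69)/2 = 0.51 → q = 4.7×0.95×0.51 = 2.277 m³/s
Panel 2-3: Δb = 10.2 m, d̄ = (1.56+0.59)/2 = 1.075, v̄ = (0.69+0.36)/2 = 0.525 → q = 10.2×1.075×0.525 = 5.757 m³/s
Panel 3-4: Δb = 1.3 m, d̄ = (0.59+0.31)/2 = 0.45, v̄ = (0.36+0.36)/2 = 0.36 → q = 1.3×0.45×0.36 = 0.2106 m³/s
Q = Σ q = 8.244 m³/s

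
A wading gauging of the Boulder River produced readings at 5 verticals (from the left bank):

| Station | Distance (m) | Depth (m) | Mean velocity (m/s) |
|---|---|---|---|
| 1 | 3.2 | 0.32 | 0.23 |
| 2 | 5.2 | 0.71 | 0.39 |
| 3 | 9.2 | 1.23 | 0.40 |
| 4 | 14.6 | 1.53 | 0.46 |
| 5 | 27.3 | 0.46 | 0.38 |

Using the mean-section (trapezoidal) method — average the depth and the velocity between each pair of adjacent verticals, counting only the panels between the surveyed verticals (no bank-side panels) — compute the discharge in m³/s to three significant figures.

Panel 1-2: Δb = 2 m, d̄ = (0.32+0.71)/2 = 0.515, v̄ = (0.23+0.39)/2 = 0.31 → q = 2×0.515×0.31 = 0.3193 m³/s
Panel 2-3: Δb = 4 m, d̄ = (0.71+1.23)/2 = 0.97, v̄ = (0.39+0.40)/2 = 0.395 → q = 4×0.97×0.395 = 1.533 m³/s
Panel 3-4: Δb = 5.4 m, d̄ = (1.23+1.53)/2 = 1.38, v̄ = (0.40+0.46)/2 = 0.43 → q = 5.4×1.38×0.43 = 3.204 m³/s
Panel 4-5: Δb = 12.7 m, d̄ = (1.53+0.46)/2 = 0.995, v̄ = (0.46+0.38)/2 = 0.42 → q = 12.7×0.995×0.42 = 5.307 m³/s
Q = Σ q = 10.36 m³/s

10.4 m³/s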